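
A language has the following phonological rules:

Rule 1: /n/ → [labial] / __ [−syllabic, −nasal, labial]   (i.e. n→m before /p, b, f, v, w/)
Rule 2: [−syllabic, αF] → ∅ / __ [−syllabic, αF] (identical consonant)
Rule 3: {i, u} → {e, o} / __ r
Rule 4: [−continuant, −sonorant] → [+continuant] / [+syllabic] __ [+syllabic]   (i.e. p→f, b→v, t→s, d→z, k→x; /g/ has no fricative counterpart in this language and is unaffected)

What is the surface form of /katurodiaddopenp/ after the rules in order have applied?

Rule 1 (nasal place assimilation): /n/ precedes the labial consonant /p/, so it assimilates in place to [m]. /katurodiaddopenp/ → katurodiaddopemp.
Rule 2 (degemination): /dd/ is a geminate; the first /d/ deletes. /katurodiaddopemp/ → katurodiadopemp.
Rule 3 (pre-rhotic lowering): /u/ is a high vowel immediately before /r/, so it lowers to [o]. /katurodiadopemp/ → katorodiadopemp.
Rule 4 (intervocalic spirantization): /t/ is a stop between vowels /a/ and /o/, so it spirantizes to the fricative [s]. /d/ is a stop between vowels /o/ and /i/, so it spirantizes to the fricative [z]. /d/ is a stop between vowels /a/ and /o/, so it spirantizes to the fricative [z]. /p/ is a stop between vowels /o/ and /e/, so it spirantizes to the fricative [f]. /katorodiadopemp/ → kasoroziazofemp.

kasoroziazofemp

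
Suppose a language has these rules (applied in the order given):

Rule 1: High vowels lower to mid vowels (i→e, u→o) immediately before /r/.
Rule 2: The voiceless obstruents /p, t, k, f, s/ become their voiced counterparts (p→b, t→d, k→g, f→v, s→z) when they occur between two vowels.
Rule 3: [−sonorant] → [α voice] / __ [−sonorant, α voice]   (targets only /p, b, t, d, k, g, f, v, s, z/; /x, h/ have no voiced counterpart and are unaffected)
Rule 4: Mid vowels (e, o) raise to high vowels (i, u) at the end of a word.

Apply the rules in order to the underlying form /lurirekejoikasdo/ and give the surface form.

loreregejoigazdu

Rule 1 (pre-rhotic lowering): /u/ is a high vowel immediately before /r/, so it lowers to [o]. /i/ is a high vowel immediately before /r/, so it lowers to [e]. /lurirekejoikasdo/ → lorerekejoikasdo.
Rule 2 (intervocalic voicing): /k/ is a voiceless obstruent between vowels /e/ and /e/, so it voices to [g]. /k/ is a voiceless obstruent between vowels /i/ and /a/, so it voices to [g]. /lorerekejoikasdo/ → loreregejoigasdo.
Rule 3 (regressive voicing assimilation): /s/ precedes the voiced obstruent /d/, so it voices to [z] by assimilation. /loreregejoigasdo/ → loreregejoigazdo.
Rule 4 (final vowel raising): /o/ is a mid vowel in word-final position, so it raises to [u]. /loreregejoigazdo/ → loreregejoigazdu.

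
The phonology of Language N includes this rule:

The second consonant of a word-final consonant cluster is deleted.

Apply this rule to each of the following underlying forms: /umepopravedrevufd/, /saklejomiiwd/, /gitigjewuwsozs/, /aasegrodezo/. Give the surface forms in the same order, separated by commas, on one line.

umepopravedrevuf, saklejomiiw, gitigjewuwsoz, aasegrodezo

/umepopravedrevufd/: /d/ is the second consonant of a word-final cluster /fd/, so it deletes. → [umepopravedrevuf].
/saklejomiiwd/: /d/ is the second consonant of a word-final cluster /wd/, so it deletes. → [saklejomiiw].
/gitigjewuwsozs/: /s/ is the second consonant of a word-final cluster /zs/, so it deletes. → [gitigjewuwsoz].
/aasegrodezo/: the rule's environment is not met; surfaces unchanged as [aasegrodezo].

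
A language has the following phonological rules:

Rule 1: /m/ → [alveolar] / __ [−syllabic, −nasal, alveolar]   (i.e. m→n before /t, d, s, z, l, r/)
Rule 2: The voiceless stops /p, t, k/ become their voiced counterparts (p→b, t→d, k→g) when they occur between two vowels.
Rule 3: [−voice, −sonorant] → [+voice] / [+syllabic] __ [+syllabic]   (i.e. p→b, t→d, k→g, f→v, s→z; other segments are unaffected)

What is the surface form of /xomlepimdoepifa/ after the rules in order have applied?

xonlebindoebiva

Rule 1 (nasal place assimilation): /m/ precedes the alveolar consonant /l/, so it assimilates in place to [n]. /m/ precedes the alveolar consonant /d/, so it assimilates in place to [n]. /xomlepimdoepifa/ → xonlepindoepifa.
Rule 2 (intervocalic voicing): /p/ is a voiceless stop between vowels /e/ and /i/, so it voices to [b]. /p/ is a voiceless stop between vowels /e/ and /i/, so it voices to [b]. /xonlepindoepifa/ → xonlebindoebifa.
Rule 3 (intervocalic voicing): /f/ is a voiceless obstruent between vowels /i/ and /a/, so it voices to [v]. /xonlebindoebifa/ → xonlebindoebiva.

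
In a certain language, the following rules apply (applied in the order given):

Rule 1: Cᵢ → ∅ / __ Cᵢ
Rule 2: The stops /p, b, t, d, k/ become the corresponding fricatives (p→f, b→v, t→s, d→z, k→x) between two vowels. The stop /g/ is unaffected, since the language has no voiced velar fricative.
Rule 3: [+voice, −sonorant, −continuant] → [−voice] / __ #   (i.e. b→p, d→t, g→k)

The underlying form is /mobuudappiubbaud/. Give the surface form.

Rule 1 (degemination): /pp/ is a geminate; the first /p/ deletes. /bb/ is a geminate; the first /b/ deletes. /mobuudappiubbaud/ → mobuudapiubaud.
Rule 2 (intervocalic spirantization): /b/ is a stop between vowels /o/ and /u/, so it spirantizes to the fricative [v]. /d/ is a stop between vowels /u/ and /a/, so it spirantizes to the fricative [z]. /p/ is a stop between vowels /a/ and /i/, so it spirantizes to the fricative [f]. /b/ is a stop between vowels /u/ and /a/, so it spirantizes to the fricative [v]. /mobuudapiubaud/ → movuuzafiuvaud.
Rule 3 (final devoicing): /d/ is a voiced stop in word-final position, so it devoices to [t]. /movuuzafiuvaud/ → movuuzafiuvaut.

movuuzafiuvaut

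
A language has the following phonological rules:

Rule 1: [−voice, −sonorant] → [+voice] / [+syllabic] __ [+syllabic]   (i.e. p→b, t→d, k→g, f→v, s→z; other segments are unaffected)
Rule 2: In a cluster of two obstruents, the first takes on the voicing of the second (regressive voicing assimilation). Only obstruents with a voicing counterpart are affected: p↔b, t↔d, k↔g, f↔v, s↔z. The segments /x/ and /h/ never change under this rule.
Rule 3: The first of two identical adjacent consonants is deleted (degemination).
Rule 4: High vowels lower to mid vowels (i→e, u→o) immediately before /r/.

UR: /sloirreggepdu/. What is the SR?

sloeregebdu

Rule 1 (intervocalic voicing): no segment meets the environment; /sloirreggepdu/ is unchanged.
Rule 2 (regressive voicing assimilation): /p/ precedes the voiced obstruent /d/, so it voices to [b] by assimilation. /sloirreggepdu/ → sloirreggebdu.
Rule 3 (degemination): /rr/ is a geminate; the first /r/ deletes. /gg/ is a geminate; the first /g/ deletes. /sloirreggebdu/ → sloiregebdu.
Rule 4 (pre-rhotic lowering): /i/ is a high vowel immediately before /r/, so it lowers to [e]. /sloiregebdu/ → sloeregebdu.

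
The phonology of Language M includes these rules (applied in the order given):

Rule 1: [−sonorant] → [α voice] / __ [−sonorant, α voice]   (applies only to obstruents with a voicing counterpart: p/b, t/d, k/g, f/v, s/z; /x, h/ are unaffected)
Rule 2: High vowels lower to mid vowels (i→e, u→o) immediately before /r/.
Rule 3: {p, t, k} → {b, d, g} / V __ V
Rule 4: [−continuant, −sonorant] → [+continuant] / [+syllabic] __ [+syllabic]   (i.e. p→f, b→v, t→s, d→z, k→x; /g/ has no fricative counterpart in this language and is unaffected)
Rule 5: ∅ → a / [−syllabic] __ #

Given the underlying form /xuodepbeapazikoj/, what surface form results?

Rule 1 (regressive voicing assimilation): /p/ precedes the voiced obstruent /b/, so it voices to [b] by assimilation. /xuodepbeapazikoj/ → xuodebbeapazikoj.
Rule 2 (pre-rhotic lowering): no segment meets the environment; /xuodebbeapazikoj/ is unchanged.
Rule 3 (intervocalic voicing): /p/ is a voiceless stop between vowels /a/ and /a/, so it voices to [b]. /k/ is a voiceless stop between vowels /i/ and /o/, so it voices to [g]. /xuodebbeapazikoj/ → xuodebbeabazigoj.
Rule 4 (intervocalic spirantization): /d/ is a stop between vowels /o/ and /e/, so it spirantizes to the fricative [z]. /b/ is a stop between vowels /a/ and /a/, so it spirantizes to the fricative [v]. /xuodebbeabazigoj/ → xuozebbeavazigoj.
Rule 5 (final a-epenthesis): the form ends in the consonant /j/, so [a] is inserted word-finally. /xuozebbeavazigoj/ → xuozebbeavazigoja.

xuozebbeavazigoja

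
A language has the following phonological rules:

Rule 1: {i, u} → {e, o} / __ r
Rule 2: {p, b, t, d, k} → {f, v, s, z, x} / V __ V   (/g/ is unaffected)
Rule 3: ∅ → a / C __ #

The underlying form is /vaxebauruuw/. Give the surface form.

Rule 1 (pre-rhotic lowering): /u/ is a high vowel immediately before /r/, so it lowers to [o]. /vaxebauruuw/ → vaxebaoruuw.
Rule 2 (intervocalic spirantization): /b/ is a stop between vowels /e/ and /a/, so it spirantizes to the fricative [v]. /vaxebaoruuw/ → vaxevaoruuw.
Rule 3 (final a-epenthesis): the form ends in the consonant /w/, so [a] is inserted word-finally. /vaxevaoruuw/ → vaxevaoruuwa.

vaxevaoruuwa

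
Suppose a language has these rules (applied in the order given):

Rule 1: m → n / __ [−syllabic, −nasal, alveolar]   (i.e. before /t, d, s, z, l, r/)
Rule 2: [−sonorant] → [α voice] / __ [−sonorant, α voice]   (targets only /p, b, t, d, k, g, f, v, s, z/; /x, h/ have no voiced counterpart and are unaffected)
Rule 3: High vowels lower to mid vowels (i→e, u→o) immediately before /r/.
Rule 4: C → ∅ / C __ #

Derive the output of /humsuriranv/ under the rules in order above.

Rule 1 (nasal place assimilation): /m/ precedes the alveolar consonant /s/, so it assimilates in place to [n]. /humsuriranv/ → hunsuriranv.
Rule 2 (regressive voicing assimilation): no segment meets the environment; /hunsuriranv/ is unchanged.
Rule 3 (pre-rhotic lowering): /u/ is a high vowel immediately before /r/, so it lowers to [o]. /i/ is a high vowel immediately before /r/, so it lowers to [e]. /hunsuriranv/ → hunsoreranv.
Rule 4 (final cluster simplification): /v/ is the second consonant of a word-final cluster /nv/, so it deletes. /hunsoreranv/ → hunsoreran.

hunsoreran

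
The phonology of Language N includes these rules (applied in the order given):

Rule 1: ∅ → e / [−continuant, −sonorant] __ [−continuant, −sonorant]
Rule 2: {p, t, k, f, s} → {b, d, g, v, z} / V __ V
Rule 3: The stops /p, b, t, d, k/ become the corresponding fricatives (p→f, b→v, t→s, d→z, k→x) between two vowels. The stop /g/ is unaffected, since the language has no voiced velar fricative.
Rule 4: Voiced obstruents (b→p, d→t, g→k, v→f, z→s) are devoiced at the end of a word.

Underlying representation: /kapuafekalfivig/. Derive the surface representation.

Rule 1 (stop-cluster e-epenthesis): no segment meets the environment; /kapuafekalfivig/ is unchanged.
Rule 2 (intervocalic voicing): /p/ is a voiceless obstruent between vowels /a/ and /u/, so it voices to [b]. /f/ is a voiceless obstruent between vowels /a/ and /e/, so it voices to [v]. /k/ is a voiceless obstruent between vowels /e/ and /a/, so it voices to [g]. /kapuafekalfivig/ → kabuavegalfivig.
Rule 3 (intervocalic spirantization): /b/ is a stop between vowels /a/ and /u/, so it spirantizes to the fricative [v]. /kabuavegalfivig/ → kavuavegalfivig.
Rule 4 (final devoicing): /g/ is a voiced obstruent in word-final position, so it devoices to [k]. /kavuavegalfivig/ → kavuavegalfivik.

kavuavegalfivik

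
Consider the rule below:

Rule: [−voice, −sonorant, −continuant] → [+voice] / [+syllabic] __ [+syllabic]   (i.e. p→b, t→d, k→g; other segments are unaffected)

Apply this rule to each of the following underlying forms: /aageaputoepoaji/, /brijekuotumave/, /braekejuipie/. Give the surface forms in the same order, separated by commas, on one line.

aageabudoeboaji, brijeguodumave, braegejuibie

/aageaputoepoaji/: /p/ is a voiceless stop between vowels /a/ and /u/, so it voices to [b]. /t/ is a voiceless stop between vowels /u/ and /o/, so it voices to [d]. /p/ is a voiceless stop between vowels /e/ and /o/, so it voices to [b]. → [aageabudoeboaji].
/brijekuotumave/: /k/ is a voiceless stop between vowels /e/ and /u/, so it voices to [g]. /t/ is a voiceless stop between vowels /o/ and /u/, so it voices to [d]. → [brijeguodumave].
/braekejuipie/: /k/ is a voiceless stop between vowels /e/ and /e/, so it voices to [g]. /p/ is a voiceless stop between vowels /i/ and /i/, so it voices to [b]. → [braegejuibie].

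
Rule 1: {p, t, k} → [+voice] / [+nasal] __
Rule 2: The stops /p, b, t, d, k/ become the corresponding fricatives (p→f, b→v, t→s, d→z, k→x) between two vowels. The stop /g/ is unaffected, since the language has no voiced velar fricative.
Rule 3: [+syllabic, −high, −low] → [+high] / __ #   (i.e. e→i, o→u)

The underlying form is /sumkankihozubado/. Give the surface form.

sumgangihozuvazu

Rule 1 (post-nasal voicing): /k/ is a voiceless stop immediately after the nasal /m/, so it voices to [g]. /k/ is a voiceless stop immediately after the nasal /n/, so it voices to [g]. /sumkankihozubado/ → sumgangihozubado.
Rule 2 (intervocalic spirantization): /b/ is a stop between vowels /u/ and /a/, so it spirantizes to the fricative [v]. /d/ is a stop between vowels /a/ and /o/, so it spirantizes to the fricative [z]. /sumgangihozubado/ → sumgangihozuvazo.
Rule 3 (final vowel raising): /o/ is a mid vowel in word-final position, so it raises to [u]. /sumgangihozuvazo/ → sumgangihozuvazu.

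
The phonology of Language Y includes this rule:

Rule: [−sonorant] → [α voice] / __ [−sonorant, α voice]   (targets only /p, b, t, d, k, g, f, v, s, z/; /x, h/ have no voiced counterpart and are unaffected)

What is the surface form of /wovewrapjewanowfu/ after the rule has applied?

wovewrapjewanowfu

No segment of /wovewrapjewanowfu/ meets the structural description of the rule, so the form surfaces unchanged.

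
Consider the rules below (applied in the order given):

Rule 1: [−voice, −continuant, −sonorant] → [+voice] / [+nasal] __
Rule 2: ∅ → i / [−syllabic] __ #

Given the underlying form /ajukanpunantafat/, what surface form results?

ajukanbunandafati

Rule 1 (post-nasal voicing): /p/ is a voiceless stop immediately after the nasal /n/, so it voices to [b]. /t/ is a voiceless stop immediately after the nasal /n/, so it voices to [d]. /ajukanpunantafat/ → ajukanbunandafat.
Rule 2 (final i-epenthesis): the form ends in the consonant /t/, so [i] is inserted word-finally. /ajukanbunandafat/ → ajukanbunandafati.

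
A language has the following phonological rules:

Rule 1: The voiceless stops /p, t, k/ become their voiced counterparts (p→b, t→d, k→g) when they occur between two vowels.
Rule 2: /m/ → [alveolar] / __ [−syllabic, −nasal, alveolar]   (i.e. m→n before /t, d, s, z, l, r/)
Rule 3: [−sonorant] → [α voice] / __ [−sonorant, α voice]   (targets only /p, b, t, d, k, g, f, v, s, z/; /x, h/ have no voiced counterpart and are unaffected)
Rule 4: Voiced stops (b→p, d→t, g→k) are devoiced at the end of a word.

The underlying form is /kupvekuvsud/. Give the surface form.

Rule 1 (intervocalic voicing): /k/ is a voiceless stop between vowels /e/ and /u/, so it voices to [g]. /kupvekuvsud/ → kupveguvsud.
Rule 2 (nasal place assimilation): no segment meets the environment; /kupveguvsud/ is unchanged.
Rule 3 (regressive voicing assimilation): /p/ precedes the voiced obstruent /v/, so it voices to [b] by assimilation. /v/ precedes the voiceless obstruent /s/, so it devoices to [f] by assimilation. /kupveguvsud/ → kubvegufsud.
Rule 4 (final devoicing): /d/ is a voiced stop in word-final position, so it devoices to [t]. /kubvegufsud/ → kubvegufsut.

kubvegufsut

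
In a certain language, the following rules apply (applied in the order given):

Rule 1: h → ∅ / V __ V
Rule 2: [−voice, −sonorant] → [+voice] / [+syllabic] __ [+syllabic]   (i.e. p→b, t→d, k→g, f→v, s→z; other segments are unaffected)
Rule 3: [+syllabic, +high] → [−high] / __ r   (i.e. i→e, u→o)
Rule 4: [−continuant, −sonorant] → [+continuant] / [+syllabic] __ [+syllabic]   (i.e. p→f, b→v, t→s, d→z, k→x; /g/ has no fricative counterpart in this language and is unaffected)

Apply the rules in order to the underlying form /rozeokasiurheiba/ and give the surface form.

rozeogaziorheiva

Rule 1 (intervocalic h-deletion): no segment meets the environment; /rozeokasiurheiba/ is unchanged.
Rule 2 (intervocalic voicing): /k/ is a voiceless obstruent between vowels /o/ and /a/, so it voices to [g]. /s/ is a voiceless obstruent between vowels /a/ and /i/, so it voices to [z]. /rozeokasiurheiba/ → rozeogaziurheiba.
Rule 3 (pre-rhotic lowering): /u/ is a high vowel immediately before /r/, so it lowers to [o]. /rozeogaziurheiba/ → rozeogaziorheiba.
Rule 4 (intervocalic spirantization): /b/ is a stop between vowels /i/ and /a/, so it spirantizes to the fricative [v]. /rozeogaziorheiba/ → rozeogaziorheiva.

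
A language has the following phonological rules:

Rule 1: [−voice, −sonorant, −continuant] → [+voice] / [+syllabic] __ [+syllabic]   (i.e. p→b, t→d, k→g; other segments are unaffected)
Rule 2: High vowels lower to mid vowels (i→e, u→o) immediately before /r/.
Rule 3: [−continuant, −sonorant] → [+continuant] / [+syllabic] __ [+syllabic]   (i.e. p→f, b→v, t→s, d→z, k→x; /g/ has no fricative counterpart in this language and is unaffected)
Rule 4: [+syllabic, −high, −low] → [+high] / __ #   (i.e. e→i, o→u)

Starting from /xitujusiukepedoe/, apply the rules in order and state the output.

Rule 1 (intervocalic voicing): /t/ is a voiceless stop between vowels /i/ and /u/, so it voices to [d]. /k/ is a voiceless stop between vowels /u/ and /e/, so it voices to [g]. /p/ is a voiceless stop between vowels /e/ and /e/, so it voices to [b]. /xitujusiukepedoe/ → xidujusiugebedoe.
Rule 2 (pre-rhotic lowering): no segment meets the environment; /xidujusiugebedoe/ is unchanged.
Rule 3 (intervocalic spirantization): /d/ is a stop between vowels /i/ and /u/, so it spirantizes to the fricative [z]. /b/ is a stop between vowels /e/ and /e/, so it spirantizes to the fricative [v]. /d/ is a stop between vowels /e/ and /o/, so it spirantizes to the fricative [z]. /xidujusiugebedoe/ → xizujusiugevezoe.
Rule 4 (final vowel raising): /e/ is a mid vowel in word-final position, so it raises to [i]. /xizujusiugevezoe/ → xizujusiugevezoi.

xizujusiugevezoi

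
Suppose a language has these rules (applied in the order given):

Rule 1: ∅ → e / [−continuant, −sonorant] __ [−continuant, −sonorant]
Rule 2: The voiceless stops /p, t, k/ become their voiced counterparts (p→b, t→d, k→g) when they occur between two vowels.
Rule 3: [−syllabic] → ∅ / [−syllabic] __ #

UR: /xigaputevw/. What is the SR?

Rule 1 (stop-cluster e-epenthesis): no segment meets the environment; /xigaputevw/ is unchanged.
Rule 2 (intervocalic voicing): /p/ is a voiceless stop between vowels /a/ and /u/, so it voices to [b]. /t/ is a voiceless stop between vowels /u/ and /e/, so it voices to [d]. /xigaputevw/ → xigabudevw.
Rule 3 (final cluster simplification): /w/ is the second consonant of a word-final cluster /vw/, so it deletes. /xigabudevw/ → xigabudev.

xigabudev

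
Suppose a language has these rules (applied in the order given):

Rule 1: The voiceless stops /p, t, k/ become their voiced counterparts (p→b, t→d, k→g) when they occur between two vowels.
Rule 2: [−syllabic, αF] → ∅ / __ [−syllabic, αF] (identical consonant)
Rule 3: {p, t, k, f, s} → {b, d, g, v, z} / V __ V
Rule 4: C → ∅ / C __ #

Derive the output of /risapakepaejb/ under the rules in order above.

Rule 1 (intervocalic voicing): /p/ is a voiceless stop between vowels /a/ and /a/, so it voices to [b]. /k/ is a voiceless stop between vowels /a/ and /e/, so it voices to [g]. /p/ is a voiceless stop between vowels /e/ and /a/, so it voices to [b]. /risapakepaejb/ → risabagebaejb.
Rule 2 (degemination): no segment meets the environment; /risabagebaejb/ is unchanged.
Rule 3 (intervocalic voicing): /s/ is a voiceless obstruent between vowels /i/ and /a/, so it voices to [z]. /risabagebaejb/ → rizabagebaejb.
Rule 4 (final cluster simplification): /b/ is the second consonant of a word-final cluster /jb/, so it deletes. /rizabagebaejb/ → rizabagebaej.

rizabagebaej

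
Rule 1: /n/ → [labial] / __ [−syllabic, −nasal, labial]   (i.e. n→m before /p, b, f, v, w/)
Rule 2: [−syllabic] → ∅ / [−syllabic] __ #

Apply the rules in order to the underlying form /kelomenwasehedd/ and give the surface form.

kelomemwasehed

Rule 1 (nasal place assimilation): /n/ precedes the labial consonant /w/, so it assimilates in place to [m]. /kelomenwasehedd/ → kelomemwasehedd.
Rule 2 (final cluster simplification): /d/ is the second consonant of a word-final cluster /dd/, so it deletes. /kelomemwasehedd/ → kelomemwasehed.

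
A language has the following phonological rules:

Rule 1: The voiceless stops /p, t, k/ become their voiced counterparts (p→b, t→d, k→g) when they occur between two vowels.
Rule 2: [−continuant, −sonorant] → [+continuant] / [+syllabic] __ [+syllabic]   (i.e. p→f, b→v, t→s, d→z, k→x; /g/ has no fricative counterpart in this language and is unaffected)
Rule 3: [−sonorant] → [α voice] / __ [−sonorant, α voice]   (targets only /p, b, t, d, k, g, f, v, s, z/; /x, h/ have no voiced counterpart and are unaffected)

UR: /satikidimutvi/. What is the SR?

sazigizimudvi

Rule 1 (intervocalic voicing): /t/ is a voiceless stop between vowels /a/ and /i/, so it voices to [d]. /k/ is a voiceless stop between vowels /i/ and /i/, so it voices to [g]. /satikidimutvi/ → sadigidimutvi.
Rule 2 (intervocalic spirantization): /d/ is a stop between vowels /a/ and /i/, so it spirantizes to the fricative [z]. /d/ is a stop between vowels /i/ and /i/, so it spirantizes to the fricative [z]. /sadigidimutvi/ → sazigizimutvi.
Rule 3 (regressive voicing assimilation): /t/ precedes the voiced obstruent /v/, so it voices to [d] by assimilation. /sazigizimutvi/ → sazigizimudvi.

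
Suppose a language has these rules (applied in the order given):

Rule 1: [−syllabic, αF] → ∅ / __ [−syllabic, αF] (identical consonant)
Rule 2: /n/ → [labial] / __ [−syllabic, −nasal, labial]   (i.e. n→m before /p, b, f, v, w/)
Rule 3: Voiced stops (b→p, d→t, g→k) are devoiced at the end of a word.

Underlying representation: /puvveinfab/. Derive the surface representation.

puveimfap

Rule 1 (degemination): /vv/ is a geminate; the first /v/ deletes. /puvveinfab/ → puveinfab.
Rule 2 (nasal place assimilation): /n/ precedes the labial consonant /f/, so it assimilates in place to [m]. /puveinfab/ → puveimfab.
Rule 3 (final devoicing): /b/ is a voiced stop in word-final position, so it devoices to [p]. /puveimfab/ → puveimfap.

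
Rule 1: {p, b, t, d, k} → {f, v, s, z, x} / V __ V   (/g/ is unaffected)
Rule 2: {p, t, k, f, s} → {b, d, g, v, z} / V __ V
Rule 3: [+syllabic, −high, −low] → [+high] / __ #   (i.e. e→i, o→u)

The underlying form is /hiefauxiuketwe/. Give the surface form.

hievauxiuxetwi

Rule 1 (intervocalic spirantization): /k/ is a stop between vowels /u/ and /e/, so it spirantizes to the fricative [x]. /hiefauxiuketwe/ → hiefauxiuxetwe.
Rule 2 (intervocalic voicing): /f/ is a voiceless obstruent between vowels /e/ and /a/, so it voices to [v]. /hiefauxiuxetwe/ → hievauxiuxetwe.
Rule 3 (final vowel raising): /e/ is a mid vowel in word-final position, so it raises to [i]. /hievauxiuxetwe/ → hievauxiuxetwi.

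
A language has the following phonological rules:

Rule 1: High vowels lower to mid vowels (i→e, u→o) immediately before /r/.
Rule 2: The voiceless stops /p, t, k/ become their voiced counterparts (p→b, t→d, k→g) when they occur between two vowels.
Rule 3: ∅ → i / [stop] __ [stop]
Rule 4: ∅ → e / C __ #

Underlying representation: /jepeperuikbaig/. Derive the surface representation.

jebeberuikibaige

Rule 1 (pre-rhotic lowering): no segment meets the environment; /jepeperuikbaig/ is unchanged.
Rule 2 (intervocalic voicing): /p/ is a voiceless stop between vowels /e/ and /e/, so it voices to [b]. /p/ is a voiceless stop between vowels /e/ and /e/, so it voices to [b]. /jepeperuikbaig/ → jebeberuikbaig.
Rule 3 (stop-cluster i-epenthesis): /k/ and /b/ form a stop–stop cluster, so [i] is inserted between them. /jebeberuikbaig/ → jebeberuikibaig.
Rule 4 (final e-epenthesis): the form ends in the consonant /g/, so [e] is inserted word-finally. /jebeberuikibaig/ → jebeberuikibaige.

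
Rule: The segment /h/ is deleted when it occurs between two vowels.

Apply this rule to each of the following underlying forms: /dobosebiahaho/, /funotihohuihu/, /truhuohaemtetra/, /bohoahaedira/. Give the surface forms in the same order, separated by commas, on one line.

dobosebiaao, funotiouiu, truuoaemtetra, booaaedira

/dobosebiahaho/: /h/ occurs between vowels /a/ and /a/, so it deletes. /h/ occurs between vowels /a/ and /o/, so it deletes. → [dobosebiaao].
/funotihohuihu/: /h/ occurs between vowels /i/ and /o/, so it deletes. /h/ occurs between vowels /o/ and /u/, so it deletes. /h/ occurs between vowels /i/ and /u/, so it deletes. → [funotiouiu].
/truhuohaemtetra/: /h/ occurs between vowels /u/ and /u/, so it deletes. /h/ occurs between vowels /o/ and /a/, so it deletes. → [truuoaemtetra].
/bohoahaedira/: /h/ occurs between vowels /o/ and /o/, so it deletes. /h/ occurs between vowels /a/ and /a/, so it deletes. → [booaaedira].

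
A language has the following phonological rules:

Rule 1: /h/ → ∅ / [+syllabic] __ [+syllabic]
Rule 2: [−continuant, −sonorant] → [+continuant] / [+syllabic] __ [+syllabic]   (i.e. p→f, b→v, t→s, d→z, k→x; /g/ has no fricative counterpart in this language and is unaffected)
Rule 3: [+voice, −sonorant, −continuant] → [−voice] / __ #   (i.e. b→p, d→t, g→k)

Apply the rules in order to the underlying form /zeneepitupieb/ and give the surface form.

Rule 1 (intervocalic h-deletion): no segment meets the environment; /zeneepitupieb/ is unchanged.
Rule 2 (intervocalic spirantization): /p/ is a stop between vowels /e/ and /i/, so it spirantizes to the fricative [f]. /t/ is a stop between vowels /i/ and /u/, so it spirantizes to the fricative [s]. /p/ is a stop between vowels /u/ and /i/, so it spirantizes to the fricative [f]. /zeneepitupieb/ → zeneefisufieb.
Rule 3 (final devoicing): /b/ is a voiced stop in word-final position, so it devoices to [p]. /zeneefisufieb/ → zeneefisufiep.

zeneefisufiep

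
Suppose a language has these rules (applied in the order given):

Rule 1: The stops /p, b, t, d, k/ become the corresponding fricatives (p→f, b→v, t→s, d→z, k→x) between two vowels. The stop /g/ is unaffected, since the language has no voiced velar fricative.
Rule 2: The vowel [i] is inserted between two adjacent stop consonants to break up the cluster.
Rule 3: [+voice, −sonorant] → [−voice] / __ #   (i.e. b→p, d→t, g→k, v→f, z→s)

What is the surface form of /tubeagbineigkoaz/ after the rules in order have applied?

Rule 1 (intervocalic spirantization): /b/ is a stop between vowels /u/ and /e/, so it spirantizes to the fricative [v]. /tubeagbineigkoaz/ → tuveagbineigkoaz.
Rule 2 (stop-cluster i-epenthesis): /g/ and /b/ form a stop–stop cluster, so [i] is inserted between them. /g/ and /k/ form a stop–stop cluster, so [i] is inserted between them. /tuveagbineigkoaz/ → tuveagibineigikoaz.
Rule 3 (final devoicing): /z/ is a voiced obstruent in word-final position, so it devoices to [s]. /tuveagibineigikoaz/ → tuveagibineigikoas.

tuveagibineigikoas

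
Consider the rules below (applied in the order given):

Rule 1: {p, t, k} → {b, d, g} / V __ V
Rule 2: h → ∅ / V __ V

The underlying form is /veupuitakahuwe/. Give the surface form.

Rule 1 (intervocalic voicing): /p/ is a voiceless stop between vowels /u/ and /u/, so it voices to [b]. /t/ is a voiceless stop between vowels /i/ and /a/, so it voices to [d]. /k/ is a voiceless stop between vowels /a/ and /a/, so it voices to [g]. /veupuitakahuwe/ → veubuidagahuwe.
Rule 2 (intervocalic h-deletion): /h/ occurs between vowels /a/ and /u/, so it deletes. /veubuidagahuwe/ → veubuidagauwe.

veubuidagauwe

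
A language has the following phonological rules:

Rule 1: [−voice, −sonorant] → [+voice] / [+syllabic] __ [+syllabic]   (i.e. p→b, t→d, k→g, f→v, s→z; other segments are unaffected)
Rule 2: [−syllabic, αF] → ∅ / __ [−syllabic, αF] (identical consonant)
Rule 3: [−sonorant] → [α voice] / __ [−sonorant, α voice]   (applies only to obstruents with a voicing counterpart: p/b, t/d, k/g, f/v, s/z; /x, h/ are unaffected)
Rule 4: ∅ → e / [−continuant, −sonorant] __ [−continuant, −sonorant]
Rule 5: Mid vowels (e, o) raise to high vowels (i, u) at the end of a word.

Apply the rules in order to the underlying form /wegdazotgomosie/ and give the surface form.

Rule 1 (intervocalic voicing): /s/ is a voiceless obstruent between vowels /o/ and /i/, so it voices to [z]. /wegdazotgomosie/ → wegdazotgomozie.
Rule 2 (degemination): no segment meets the environment; /wegdazotgomozie/ is unchanged.
Rule 3 (regressive voicing assimilation): /t/ precedes the voiced obstruent /g/, so it voices to [d] by assimilation. /wegdazotgomozie/ → wegdazodgomozie.
Rule 4 (stop-cluster e-epenthesis): /g/ and /d/ form a stop–stop cluster, so [e] is inserted between them. /d/ and /g/ form a stop–stop cluster, so [e] is inserted between them. /wegdazodgomozie/ → wegedazodegomozie.
Rule 5 (final vowel raising): /e/ is a mid vowel in word-final position, so it raises to [i]. /wegedazodegomozie/ → wegedazodegomozii.

wegedazodegomozii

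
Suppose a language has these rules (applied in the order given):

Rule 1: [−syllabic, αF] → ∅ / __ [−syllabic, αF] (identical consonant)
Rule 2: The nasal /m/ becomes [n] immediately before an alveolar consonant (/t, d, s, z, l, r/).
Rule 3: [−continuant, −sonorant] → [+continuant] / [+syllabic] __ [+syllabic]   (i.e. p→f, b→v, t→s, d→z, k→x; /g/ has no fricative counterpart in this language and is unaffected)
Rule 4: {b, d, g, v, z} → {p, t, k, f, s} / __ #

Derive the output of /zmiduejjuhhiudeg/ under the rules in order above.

zmizuejuhiuzek

Rule 1 (degemination): /jj/ is a geminate; the first /j/ deletes. /hh/ is a geminate; the first /h/ deletes. /zmiduejjuhhiudeg/ → zmiduejuhiudeg.
Rule 2 (nasal place assimilation): no segment meets the environment; /zmiduejuhiudeg/ is unchanged.
Rule 3 (intervocalic spirantization): /d/ is a stop between vowels /i/ and /u/, so it spirantizes to the fricative [z]. /d/ is a stop between vowels /u/ and /e/, so it spirantizes to the fricative [z]. /zmiduejuhiudeg/ → zmizuejuhiuzeg.
Rule 4 (final devoicing): /g/ is a voiced obstruent in word-final position, so it devoices to [k]. /zmizuejuhiuzeg/ → zmizuejuhiuzek.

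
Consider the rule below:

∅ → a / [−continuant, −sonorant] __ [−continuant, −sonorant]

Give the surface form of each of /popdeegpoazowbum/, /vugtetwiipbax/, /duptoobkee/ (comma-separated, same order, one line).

/popdeegpoazowbum/: /p/ and /d/ form a stop–stop cluster, so [a] is inserted between them. /g/ and /p/ form a stop–stop cluster, so [a] is inserted between them. → [popadeegapoazowbum].
/vugtetwiipbax/: /g/ and /t/ form a stop–stop cluster, so [a] is inserted between them. /p/ and /b/ form a stop–stop cluster, so [a] is inserted between them. → [vugatetwiipabax].
/duptoobkee/: /p/ and /t/ form a stop–stop cluster, so [a] is inserted between them. /b/ and /k/ form a stop–stop cluster, so [a] is inserted between them. → [dupatoobakee].

popadeegapoazowbum, vugatetwiipabax, dupatoobakee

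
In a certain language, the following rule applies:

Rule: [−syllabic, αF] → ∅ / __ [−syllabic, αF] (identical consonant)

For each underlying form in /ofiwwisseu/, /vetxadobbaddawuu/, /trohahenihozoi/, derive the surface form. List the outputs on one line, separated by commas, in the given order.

/ofiwwisseu/: /ww/ is a geminate; the first /w/ deletes. /ss/ is a geminate; the first /s/ deletes. → [ofiwiseu].
/vetxadobbaddawuu/: /bb/ is a geminate; the first /b/ deletes. /dd/ is a geminate; the first /d/ deletes. → [vetxadobadawuu].
/trohahenihozoi/: the rule's environment is not met; surfaces unchanged as [trohahenihozoi].

ofiwiseu, vetxadobadawuu, trohahenihozoi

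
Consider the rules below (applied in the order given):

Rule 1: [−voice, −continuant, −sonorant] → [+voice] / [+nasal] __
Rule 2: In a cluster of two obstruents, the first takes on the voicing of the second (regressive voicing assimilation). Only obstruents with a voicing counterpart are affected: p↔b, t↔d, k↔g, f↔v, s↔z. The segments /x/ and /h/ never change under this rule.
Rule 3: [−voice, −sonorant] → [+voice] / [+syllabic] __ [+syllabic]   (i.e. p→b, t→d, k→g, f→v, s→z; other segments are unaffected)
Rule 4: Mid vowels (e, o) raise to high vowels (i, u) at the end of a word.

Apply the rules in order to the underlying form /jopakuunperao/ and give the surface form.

Rule 1 (post-nasal voicing): /p/ is a voiceless stop immediately after the nasal /n/, so it voices to [b]. /jopakuunperao/ → jopakuunberao.
Rule 2 (regressive voicing assimilation): no segment meets the environment; /jopakuunberao/ is unchanged.
Rule 3 (intervocalic voicing): /p/ is a voiceless obstruent between vowels /o/ and /a/, so it voices to [b]. /k/ is a voiceless obstruent between vowels /a/ and /u/, so it voices to [g]. /jopakuunberao/ → jobaguunberao.
Rule 4 (final vowel raising): /o/ is a mid vowel in word-final position, so it raises to [u]. /jobaguunberao/ → jobaguunberau.

jobaguunberau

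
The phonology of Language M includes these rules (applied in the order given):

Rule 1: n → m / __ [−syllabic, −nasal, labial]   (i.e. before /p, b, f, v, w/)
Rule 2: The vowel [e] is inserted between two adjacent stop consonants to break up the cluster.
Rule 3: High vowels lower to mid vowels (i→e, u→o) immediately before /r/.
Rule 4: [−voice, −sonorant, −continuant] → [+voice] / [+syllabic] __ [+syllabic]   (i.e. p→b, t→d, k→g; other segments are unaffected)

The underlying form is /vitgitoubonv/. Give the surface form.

videgidoubomv

Rule 1 (nasal place assimilation): /n/ precedes the labial consonant /v/, so it assimilates in place to [m]. /vitgitoubonv/ → vitgitoubomv.
Rule 2 (stop-cluster e-epenthesis): /t/ and /g/ form a stop–stop cluster, so [e] is inserted between them. /vitgitoubomv/ → vitegitoubomv.
Rule 3 (pre-rhotic lowering): no segment meets the environment; /vitegitoubomv/ is unchanged.
Rule 4 (intervocalic voicing): /t/ is a voiceless stop between vowels /i/ and /e/, so it voices to [d]. /t/ is a voiceless stop between vowels /i/ and /o/, so it voices to [d]. /vitegitoubomv/ → videgidoubomv.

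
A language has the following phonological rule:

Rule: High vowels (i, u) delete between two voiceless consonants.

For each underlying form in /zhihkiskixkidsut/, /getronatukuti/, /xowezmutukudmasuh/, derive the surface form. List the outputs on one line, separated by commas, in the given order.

/zhihkiskixkidsut/: /i/ is a high vowel flanked by voiceless consonants /h/ and /h/, so it deletes. /i/ is a high vowel flanked by voiceless consonants /k/ and /s/, so it deletes. /i/ is a high vowel flanked by voiceless consonants /k/ and /x/, so it deletes. /u/ is a high vowel flanked by voiceless consonants /s/ and /t/, so it deletes. → [zhhkskxkidst].
/getronatukuti/: /u/ is a high vowel flanked by voiceless consonants /t/ and /k/, so it deletes. /u/ is a high vowel flanked by voiceless consonants /k/ and /t/, so it deletes. → [getronatkti].
/xowezmutukudmasuh/: /u/ is a high vowel flanked by voiceless consonants /t/ and /k/, so it deletes. /u/ is a high vowel flanked by voiceless consonants /s/ and /h/, so it deletes. → [xowezmutkudmash].

zhhkskxkidst, getronatkti, xowezmutkudmash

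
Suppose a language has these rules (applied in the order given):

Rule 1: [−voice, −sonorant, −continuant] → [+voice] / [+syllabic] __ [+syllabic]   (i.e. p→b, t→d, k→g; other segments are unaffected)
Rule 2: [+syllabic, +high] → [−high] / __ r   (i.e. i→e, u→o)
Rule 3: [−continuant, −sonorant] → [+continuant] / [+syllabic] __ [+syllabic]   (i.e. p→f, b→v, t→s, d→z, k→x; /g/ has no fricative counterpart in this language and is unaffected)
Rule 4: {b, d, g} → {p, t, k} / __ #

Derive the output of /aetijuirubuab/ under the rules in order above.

aezijueruvuap

Rule 1 (intervocalic voicing): /t/ is a voiceless stop between vowels /e/ and /i/, so it voices to [d]. /aetijuirubuab/ → aedijuirubuab.
Rule 2 (pre-rhotic lowering): /i/ is a high vowel immediately before /r/, so it lowers to [e]. /aedijuirubuab/ → aedijuerubuab.
Rule 3 (intervocalic spirantization): /d/ is a stop between vowels /e/ and /i/, so it spirantizes to the fricative [z]. /b/ is a stop between vowels /u/ and /u/, so it spirantizes to the fricative [v]. /aedijuerubuab/ → aezijueruvuab.
Rule 4 (final devoicing): /b/ is a voiced stop in word-final position, so it devoices to [p]. /aezijueruvuab/ → aezijueruvuap.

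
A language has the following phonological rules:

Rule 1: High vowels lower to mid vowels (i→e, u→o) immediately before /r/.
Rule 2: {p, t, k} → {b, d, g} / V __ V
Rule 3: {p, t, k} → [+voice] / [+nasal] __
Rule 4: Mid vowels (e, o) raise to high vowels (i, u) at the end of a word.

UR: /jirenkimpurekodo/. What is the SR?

jerengimboregodu

Rule 1 (pre-rhotic lowering): /i/ is a high vowel immediately before /r/, so it lowers to [e]. /u/ is a high vowel immediately before /r/, so it lowers to [o]. /jirenkimpurekodo/ → jerenkimporekodo.
Rule 2 (intervocalic voicing): /k/ is a voiceless stop between vowels /e/ and /o/, so it voices to [g]. /jerenkimporekodo/ → jerenkimporegodo.
Rule 3 (post-nasal voicing): /k/ is a voiceless stop immediately after the nasal /n/, so it voices to [g]. /p/ is a voiceless stop immediately after the nasal /m/, so it voices to [b]. /jerenkimporegodo/ → jerengimboregodo.
Rule 4 (final vowel raising): /o/ is a mid vowel in word-final position, so it raises to [u]. /jerengimboregodo/ → jerengimboregodu.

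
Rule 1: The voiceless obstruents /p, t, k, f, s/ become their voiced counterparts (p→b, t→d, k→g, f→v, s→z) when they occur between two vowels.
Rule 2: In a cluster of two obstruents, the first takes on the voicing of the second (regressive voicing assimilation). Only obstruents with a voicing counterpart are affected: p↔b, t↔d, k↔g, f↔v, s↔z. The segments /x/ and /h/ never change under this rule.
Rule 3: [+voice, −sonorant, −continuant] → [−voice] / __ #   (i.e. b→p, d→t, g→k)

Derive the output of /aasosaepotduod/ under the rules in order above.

aazozaebodduot

Rule 1 (intervocalic voicing): /s/ is a voiceless obstruent between vowels /a/ and /o/, so it voices to [z]. /s/ is a voiceless obstruent between vowels /o/ and /a/, so it voices to [z]. /p/ is a voiceless obstruent between vowels /e/ and /o/, so it voices to [b]. /aasosaepotduod/ → aazozaebotduod.
Rule 2 (regressive voicing assimilation): /t/ precedes the voiced obstruent /d/, so it voices to [d] by assimilation. /aazozaebotduod/ → aazozaebodduod.
Rule 3 (final devoicing): /d/ is a voiced stop in word-final position, so it devoices to [t]. /aazozaebodduod/ → aazozaebodduot.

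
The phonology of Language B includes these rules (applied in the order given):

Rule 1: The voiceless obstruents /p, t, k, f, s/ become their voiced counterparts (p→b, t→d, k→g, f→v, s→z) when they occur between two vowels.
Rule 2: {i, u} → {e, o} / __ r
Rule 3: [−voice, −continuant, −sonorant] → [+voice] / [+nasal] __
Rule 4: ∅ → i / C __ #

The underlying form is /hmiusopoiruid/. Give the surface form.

Rule 1 (intervocalic voicing): /s/ is a voiceless obstruent between vowels /u/ and /o/, so it voices to [z]. /p/ is a voiceless obstruent between vowels /o/ and /o/, so it voices to [b]. /hmiusopoiruid/ → hmiuzoboiruid.
Rule 2 (pre-rhotic lowering): /i/ is a high vowel immediately before /r/, so it lowers to [e]. /hmiuzoboiruid/ → hmiuzoboeruid.
Rule 3 (post-nasal voicing): no segment meets the environment; /hmiuzoboeruid/ is unchanged.
Rule 4 (final i-epenthesis): the form ends in the consonant /d/, so [i] is inserted word-finally. /hmiuzoboeruid/ → hmiuzoboeruidi.

hmiuzoboeruidi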